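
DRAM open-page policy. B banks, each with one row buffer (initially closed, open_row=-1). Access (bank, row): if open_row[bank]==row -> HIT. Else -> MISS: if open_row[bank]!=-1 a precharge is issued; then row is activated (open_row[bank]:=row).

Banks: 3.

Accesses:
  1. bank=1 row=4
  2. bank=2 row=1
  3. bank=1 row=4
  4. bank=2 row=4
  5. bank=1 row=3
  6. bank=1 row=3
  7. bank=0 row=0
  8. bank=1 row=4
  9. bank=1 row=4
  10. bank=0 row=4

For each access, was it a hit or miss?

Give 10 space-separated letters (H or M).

Acc 1: bank1 row4 -> MISS (open row4); precharges=0
Acc 2: bank2 row1 -> MISS (open row1); precharges=0
Acc 3: bank1 row4 -> HIT
Acc 4: bank2 row4 -> MISS (open row4); precharges=1
Acc 5: bank1 row3 -> MISS (open row3); precharges=2
Acc 6: bank1 row3 -> HIT
Acc 7: bank0 row0 -> MISS (open row0); precharges=2
Acc 8: bank1 row4 -> MISS (open row4); precharges=3
Acc 9: bank1 row4 -> HIT
Acc 10: bank0 row4 -> MISS (open row4); precharges=4

Answer: M M H M M H M M H M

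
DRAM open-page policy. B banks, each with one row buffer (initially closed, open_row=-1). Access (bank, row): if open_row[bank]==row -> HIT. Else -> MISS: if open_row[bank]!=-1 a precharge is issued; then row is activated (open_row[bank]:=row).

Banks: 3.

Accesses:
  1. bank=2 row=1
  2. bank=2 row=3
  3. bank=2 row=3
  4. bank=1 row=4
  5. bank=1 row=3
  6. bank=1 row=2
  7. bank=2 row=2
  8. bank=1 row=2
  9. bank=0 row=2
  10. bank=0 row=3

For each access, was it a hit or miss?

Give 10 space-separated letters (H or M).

Answer: M M H M M M M H M M

Derivation:
Acc 1: bank2 row1 -> MISS (open row1); precharges=0
Acc 2: bank2 row3 -> MISS (open row3); precharges=1
Acc 3: bank2 row3 -> HIT
Acc 4: bank1 row4 -> MISS (open row4); precharges=1
Acc 5: bank1 row3 -> MISS (open row3); precharges=2
Acc 6: bank1 row2 -> MISS (open row2); precharges=3
Acc 7: bank2 row2 -> MISS (open row2); precharges=4
Acc 8: bank1 row2 -> HIT
Acc 9: bank0 row2 -> MISS (open row2); precharges=4
Acc 10: bank0 row3 -> MISS (open row3); precharges=5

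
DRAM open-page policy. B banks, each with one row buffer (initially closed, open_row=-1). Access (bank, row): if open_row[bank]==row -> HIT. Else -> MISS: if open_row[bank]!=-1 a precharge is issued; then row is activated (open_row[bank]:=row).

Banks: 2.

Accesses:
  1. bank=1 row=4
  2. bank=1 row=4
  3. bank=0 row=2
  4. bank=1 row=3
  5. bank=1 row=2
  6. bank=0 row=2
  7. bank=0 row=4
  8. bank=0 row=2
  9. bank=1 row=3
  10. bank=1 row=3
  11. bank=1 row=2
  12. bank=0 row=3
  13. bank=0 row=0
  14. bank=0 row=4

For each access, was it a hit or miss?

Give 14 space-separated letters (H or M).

Answer: M H M M M H M M M H M M M M

Derivation:
Acc 1: bank1 row4 -> MISS (open row4); precharges=0
Acc 2: bank1 row4 -> HIT
Acc 3: bank0 row2 -> MISS (open row2); precharges=0
Acc 4: bank1 row3 -> MISS (open row3); precharges=1
Acc 5: bank1 row2 -> MISS (open row2); precharges=2
Acc 6: bank0 row2 -> HIT
Acc 7: bank0 row4 -> MISS (open row4); precharges=3
Acc 8: bank0 row2 -> MISS (open row2); precharges=4
Acc 9: bank1 row3 -> MISS (open row3); precharges=5
Acc 10: bank1 row3 -> HIT
Acc 11: bank1 row2 -> MISS (open row2); precharges=6
Acc 12: bank0 row3 -> MISS (open row3); precharges=7
Acc 13: bank0 row0 -> MISS (open row0); precharges=8
Acc 14: bank0 row4 -> MISS (open row4); precharges=9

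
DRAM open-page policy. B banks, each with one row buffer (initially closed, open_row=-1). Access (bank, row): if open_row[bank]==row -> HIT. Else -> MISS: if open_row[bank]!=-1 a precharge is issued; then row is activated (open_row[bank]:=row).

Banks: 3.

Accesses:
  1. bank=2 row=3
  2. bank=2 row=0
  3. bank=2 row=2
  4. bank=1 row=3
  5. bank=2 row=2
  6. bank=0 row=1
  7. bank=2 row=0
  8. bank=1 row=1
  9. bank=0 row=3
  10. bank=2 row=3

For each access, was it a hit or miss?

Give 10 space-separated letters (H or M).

Acc 1: bank2 row3 -> MISS (open row3); precharges=0
Acc 2: bank2 row0 -> MISS (open row0); precharges=1
Acc 3: bank2 row2 -> MISS (open row2); precharges=2
Acc 4: bank1 row3 -> MISS (open row3); precharges=2
Acc 5: bank2 row2 -> HIT
Acc 6: bank0 row1 -> MISS (open row1); precharges=2
Acc 7: bank2 row0 -> MISS (open row0); precharges=3
Acc 8: bank1 row1 -> MISS (open row1); precharges=4
Acc 9: bank0 row3 -> MISS (open row3); precharges=5
Acc 10: bank2 row3 -> MISS (open row3); precharges=6

Answer: M M M M H M M M M M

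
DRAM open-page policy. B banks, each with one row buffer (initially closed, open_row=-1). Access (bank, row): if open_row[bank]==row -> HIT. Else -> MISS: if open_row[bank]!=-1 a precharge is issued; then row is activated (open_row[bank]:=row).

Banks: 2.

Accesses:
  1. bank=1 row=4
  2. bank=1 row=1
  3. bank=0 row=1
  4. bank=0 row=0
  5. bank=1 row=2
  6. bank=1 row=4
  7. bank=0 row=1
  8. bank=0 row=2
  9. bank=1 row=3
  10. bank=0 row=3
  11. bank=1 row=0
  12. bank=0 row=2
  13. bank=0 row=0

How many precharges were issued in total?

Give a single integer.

Answer: 11

Derivation:
Acc 1: bank1 row4 -> MISS (open row4); precharges=0
Acc 2: bank1 row1 -> MISS (open row1); precharges=1
Acc 3: bank0 row1 -> MISS (open row1); precharges=1
Acc 4: bank0 row0 -> MISS (open row0); precharges=2
Acc 5: bank1 row2 -> MISS (open row2); precharges=3
Acc 6: bank1 row4 -> MISS (open row4); precharges=4
Acc 7: bank0 row1 -> MISS (open row1); precharges=5
Acc 8: bank0 row2 -> MISS (open row2); precharges=6
Acc 9: bank1 row3 -> MISS (open row3); precharges=7
Acc 10: bank0 row3 -> MISS (open row3); precharges=8
Acc 11: bank1 row0 -> MISS (open row0); precharges=9
Acc 12: bank0 row2 -> MISS (open row2); precharges=10
Acc 13: bank0 row0 -> MISS (open row0); precharges=11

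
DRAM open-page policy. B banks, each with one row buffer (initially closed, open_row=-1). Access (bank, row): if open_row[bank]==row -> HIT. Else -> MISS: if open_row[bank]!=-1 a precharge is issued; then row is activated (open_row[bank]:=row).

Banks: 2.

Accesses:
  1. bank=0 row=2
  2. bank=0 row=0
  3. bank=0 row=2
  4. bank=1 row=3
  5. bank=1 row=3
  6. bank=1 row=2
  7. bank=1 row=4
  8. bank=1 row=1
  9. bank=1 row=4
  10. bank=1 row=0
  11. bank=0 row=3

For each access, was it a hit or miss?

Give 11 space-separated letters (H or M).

Answer: M M M M H M M M M M M

Derivation:
Acc 1: bank0 row2 -> MISS (open row2); precharges=0
Acc 2: bank0 row0 -> MISS (open row0); precharges=1
Acc 3: bank0 row2 -> MISS (open row2); precharges=2
Acc 4: bank1 row3 -> MISS (open row3); precharges=2
Acc 5: bank1 row3 -> HIT
Acc 6: bank1 row2 -> MISS (open row2); precharges=3
Acc 7: bank1 row4 -> MISS (open row4); precharges=4
Acc 8: bank1 row1 -> MISS (open row1); precharges=5
Acc 9: bank1 row4 -> MISS (open row4); precharges=6
Acc 10: bank1 row0 -> MISS (open row0); precharges=7
Acc 11: bank0 row3 -> MISS (open row3); precharges=8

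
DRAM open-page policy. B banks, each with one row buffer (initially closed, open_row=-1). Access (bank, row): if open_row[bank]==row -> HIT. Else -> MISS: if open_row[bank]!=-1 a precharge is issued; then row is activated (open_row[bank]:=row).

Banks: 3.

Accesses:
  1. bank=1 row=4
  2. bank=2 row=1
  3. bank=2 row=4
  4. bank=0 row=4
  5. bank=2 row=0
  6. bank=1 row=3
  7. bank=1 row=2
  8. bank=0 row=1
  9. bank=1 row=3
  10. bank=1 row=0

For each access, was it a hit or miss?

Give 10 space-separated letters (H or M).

Answer: M M M M M M M M M M

Derivation:
Acc 1: bank1 row4 -> MISS (open row4); precharges=0
Acc 2: bank2 row1 -> MISS (open row1); precharges=0
Acc 3: bank2 row4 -> MISS (open row4); precharges=1
Acc 4: bank0 row4 -> MISS (open row4); precharges=1
Acc 5: bank2 row0 -> MISS (open row0); precharges=2
Acc 6: bank1 row3 -> MISS (open row3); precharges=3
Acc 7: bank1 row2 -> MISS (open row2); precharges=4
Acc 8: bank0 row1 -> MISS (open row1); precharges=5
Acc 9: bank1 row3 -> MISS (open row3); precharges=6
Acc 10: bank1 row0 -> MISS (open row0); precharges=7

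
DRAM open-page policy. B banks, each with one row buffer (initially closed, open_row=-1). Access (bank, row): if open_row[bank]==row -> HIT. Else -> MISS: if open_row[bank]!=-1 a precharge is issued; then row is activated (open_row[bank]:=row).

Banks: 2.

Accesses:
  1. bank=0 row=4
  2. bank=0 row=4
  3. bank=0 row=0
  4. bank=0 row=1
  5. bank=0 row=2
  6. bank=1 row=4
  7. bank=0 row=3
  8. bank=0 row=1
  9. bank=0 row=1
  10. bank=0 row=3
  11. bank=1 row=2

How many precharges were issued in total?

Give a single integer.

Acc 1: bank0 row4 -> MISS (open row4); precharges=0
Acc 2: bank0 row4 -> HIT
Acc 3: bank0 row0 -> MISS (open row0); precharges=1
Acc 4: bank0 row1 -> MISS (open row1); precharges=2
Acc 5: bank0 row2 -> MISS (open row2); precharges=3
Acc 6: bank1 row4 -> MISS (open row4); precharges=3
Acc 7: bank0 row3 -> MISS (open row3); precharges=4
Acc 8: bank0 row1 -> MISS (open row1); precharges=5
Acc 9: bank0 row1 -> HIT
Acc 10: bank0 row3 -> MISS (open row3); precharges=6
Acc 11: bank1 row2 -> MISS (open row2); precharges=7

Answer: 7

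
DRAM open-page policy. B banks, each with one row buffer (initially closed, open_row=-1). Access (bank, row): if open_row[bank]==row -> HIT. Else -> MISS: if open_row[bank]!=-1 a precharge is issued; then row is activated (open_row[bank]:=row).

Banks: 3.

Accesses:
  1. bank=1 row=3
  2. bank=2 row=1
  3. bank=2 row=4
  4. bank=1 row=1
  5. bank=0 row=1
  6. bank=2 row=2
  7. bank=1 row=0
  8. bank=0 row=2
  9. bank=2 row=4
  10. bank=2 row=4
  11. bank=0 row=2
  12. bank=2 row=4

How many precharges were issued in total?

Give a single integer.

Acc 1: bank1 row3 -> MISS (open row3); precharges=0
Acc 2: bank2 row1 -> MISS (open row1); precharges=0
Acc 3: bank2 row4 -> MISS (open row4); precharges=1
Acc 4: bank1 row1 -> MISS (open row1); precharges=2
Acc 5: bank0 row1 -> MISS (open row1); precharges=2
Acc 6: bank2 row2 -> MISS (open row2); precharges=3
Acc 7: bank1 row0 -> MISS (open row0); precharges=4
Acc 8: bank0 row2 -> MISS (open row2); precharges=5
Acc 9: bank2 row4 -> MISS (open row4); precharges=6
Acc 10: bank2 row4 -> HIT
Acc 11: bank0 row2 -> HIT
Acc 12: bank2 row4 -> HIT

Answer: 6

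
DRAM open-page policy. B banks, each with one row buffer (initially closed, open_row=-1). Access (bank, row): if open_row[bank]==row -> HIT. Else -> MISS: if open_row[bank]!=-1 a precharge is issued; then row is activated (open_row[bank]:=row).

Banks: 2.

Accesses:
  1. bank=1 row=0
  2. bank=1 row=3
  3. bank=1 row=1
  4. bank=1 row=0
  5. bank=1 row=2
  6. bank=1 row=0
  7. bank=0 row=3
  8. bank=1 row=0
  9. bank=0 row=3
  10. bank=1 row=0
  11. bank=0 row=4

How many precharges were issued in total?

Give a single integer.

Answer: 6

Derivation:
Acc 1: bank1 row0 -> MISS (open row0); precharges=0
Acc 2: bank1 row3 -> MISS (open row3); precharges=1
Acc 3: bank1 row1 -> MISS (open row1); precharges=2
Acc 4: bank1 row0 -> MISS (open row0); precharges=3
Acc 5: bank1 row2 -> MISS (open row2); precharges=4
Acc 6: bank1 row0 -> MISS (open row0); precharges=5
Acc 7: bank0 row3 -> MISS (open row3); precharges=5
Acc 8: bank1 row0 -> HIT
Acc 9: bank0 row3 -> HIT
Acc 10: bank1 row0 -> HIT
Acc 11: bank0 row4 -> MISS (open row4); precharges=6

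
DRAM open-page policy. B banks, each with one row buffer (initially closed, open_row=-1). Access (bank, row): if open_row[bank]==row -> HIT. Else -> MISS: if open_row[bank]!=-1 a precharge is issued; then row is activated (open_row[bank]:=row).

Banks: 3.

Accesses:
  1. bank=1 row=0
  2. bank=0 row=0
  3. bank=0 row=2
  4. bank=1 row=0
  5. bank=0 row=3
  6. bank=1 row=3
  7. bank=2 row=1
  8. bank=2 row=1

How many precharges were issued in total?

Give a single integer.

Acc 1: bank1 row0 -> MISS (open row0); precharges=0
Acc 2: bank0 row0 -> MISS (open row0); precharges=0
Acc 3: bank0 row2 -> MISS (open row2); precharges=1
Acc 4: bank1 row0 -> HIT
Acc 5: bank0 row3 -> MISS (open row3); precharges=2
Acc 6: bank1 row3 -> MISS (open row3); precharges=3
Acc 7: bank2 row1 -> MISS (open row1); precharges=3
Acc 8: bank2 row1 -> HIT

Answer: 3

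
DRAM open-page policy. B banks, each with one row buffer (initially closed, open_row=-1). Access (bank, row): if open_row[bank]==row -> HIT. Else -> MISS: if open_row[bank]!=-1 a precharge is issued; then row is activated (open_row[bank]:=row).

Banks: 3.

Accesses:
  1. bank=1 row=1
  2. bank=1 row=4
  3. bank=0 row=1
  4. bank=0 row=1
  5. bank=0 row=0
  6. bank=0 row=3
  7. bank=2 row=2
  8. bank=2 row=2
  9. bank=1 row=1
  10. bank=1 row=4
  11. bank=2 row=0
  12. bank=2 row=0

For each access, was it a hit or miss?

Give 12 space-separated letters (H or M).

Acc 1: bank1 row1 -> MISS (open row1); precharges=0
Acc 2: bank1 row4 -> MISS (open row4); precharges=1
Acc 3: bank0 row1 -> MISS (open row1); precharges=1
Acc 4: bank0 row1 -> HIT
Acc 5: bank0 row0 -> MISS (open row0); precharges=2
Acc 6: bank0 row3 -> MISS (open row3); precharges=3
Acc 7: bank2 row2 -> MISS (open row2); precharges=3
Acc 8: bank2 row2 -> HIT
Acc 9: bank1 row1 -> MISS (open row1); precharges=4
Acc 10: bank1 row4 -> MISS (open row4); precharges=5
Acc 11: bank2 row0 -> MISS (open row0); precharges=6
Acc 12: bank2 row0 -> HIT

Answer: M M M H M M M H M M M H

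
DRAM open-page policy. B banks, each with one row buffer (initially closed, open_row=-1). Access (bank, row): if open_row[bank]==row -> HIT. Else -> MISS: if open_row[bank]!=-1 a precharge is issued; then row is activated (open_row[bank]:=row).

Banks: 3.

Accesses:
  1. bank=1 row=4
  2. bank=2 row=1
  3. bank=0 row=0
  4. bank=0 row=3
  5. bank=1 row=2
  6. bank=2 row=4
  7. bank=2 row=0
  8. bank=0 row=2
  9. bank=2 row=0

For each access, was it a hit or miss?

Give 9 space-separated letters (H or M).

Answer: M M M M M M M M H

Derivation:
Acc 1: bank1 row4 -> MISS (open row4); precharges=0
Acc 2: bank2 row1 -> MISS (open row1); precharges=0
Acc 3: bank0 row0 -> MISS (open row0); precharges=0
Acc 4: bank0 row3 -> MISS (open row3); precharges=1
Acc 5: bank1 row2 -> MISS (open row2); precharges=2
Acc 6: bank2 row4 -> MISS (open row4); precharges=3
Acc 7: bank2 row0 -> MISS (open row0); precharges=4
Acc 8: bank0 row2 -> MISS (open row2); precharges=5
Acc 9: bank2 row0 -> HIT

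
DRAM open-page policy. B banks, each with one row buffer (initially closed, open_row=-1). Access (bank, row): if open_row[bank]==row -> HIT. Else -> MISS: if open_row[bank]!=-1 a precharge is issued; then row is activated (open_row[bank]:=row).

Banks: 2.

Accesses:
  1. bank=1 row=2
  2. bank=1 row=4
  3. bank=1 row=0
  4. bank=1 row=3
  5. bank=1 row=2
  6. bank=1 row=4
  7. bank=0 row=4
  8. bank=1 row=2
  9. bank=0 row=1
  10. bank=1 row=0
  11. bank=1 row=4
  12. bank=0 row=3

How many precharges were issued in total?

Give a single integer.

Answer: 10

Derivation:
Acc 1: bank1 row2 -> MISS (open row2); precharges=0
Acc 2: bank1 row4 -> MISS (open row4); precharges=1
Acc 3: bank1 row0 -> MISS (open row0); precharges=2
Acc 4: bank1 row3 -> MISS (open row3); precharges=3
Acc 5: bank1 row2 -> MISS (open row2); precharges=4
Acc 6: bank1 row4 -> MISS (open row4); precharges=5
Acc 7: bank0 row4 -> MISS (open row4); precharges=5
Acc 8: bank1 row2 -> MISS (open row2); precharges=6
Acc 9: bank0 row1 -> MISS (open row1); precharges=7
Acc 10: bank1 row0 -> MISS (open row0); precharges=8
Acc 11: bank1 row4 -> MISS (open row4); precharges=9
Acc 12: bank0 row3 -> MISS (open row3); precharges=10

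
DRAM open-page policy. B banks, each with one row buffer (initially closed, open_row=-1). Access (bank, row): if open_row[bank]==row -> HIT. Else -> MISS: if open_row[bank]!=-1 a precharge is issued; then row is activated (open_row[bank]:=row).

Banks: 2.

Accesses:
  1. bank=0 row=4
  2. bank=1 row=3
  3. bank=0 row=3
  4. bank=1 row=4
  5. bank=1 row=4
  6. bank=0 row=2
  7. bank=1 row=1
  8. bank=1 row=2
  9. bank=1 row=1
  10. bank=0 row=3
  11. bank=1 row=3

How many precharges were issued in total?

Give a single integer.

Acc 1: bank0 row4 -> MISS (open row4); precharges=0
Acc 2: bank1 row3 -> MISS (open row3); precharges=0
Acc 3: bank0 row3 -> MISS (open row3); precharges=1
Acc 4: bank1 row4 -> MISS (open row4); precharges=2
Acc 5: bank1 row4 -> HIT
Acc 6: bank0 row2 -> MISS (open row2); precharges=3
Acc 7: bank1 row1 -> MISS (open row1); precharges=4
Acc 8: bank1 row2 -> MISS (open row2); precharges=5
Acc 9: bank1 row1 -> MISS (open row1); precharges=6
Acc 10: bank0 row3 -> MISS (open row3); precharges=7
Acc 11: bank1 row3 -> MISS (open row3); precharges=8

Answer: 8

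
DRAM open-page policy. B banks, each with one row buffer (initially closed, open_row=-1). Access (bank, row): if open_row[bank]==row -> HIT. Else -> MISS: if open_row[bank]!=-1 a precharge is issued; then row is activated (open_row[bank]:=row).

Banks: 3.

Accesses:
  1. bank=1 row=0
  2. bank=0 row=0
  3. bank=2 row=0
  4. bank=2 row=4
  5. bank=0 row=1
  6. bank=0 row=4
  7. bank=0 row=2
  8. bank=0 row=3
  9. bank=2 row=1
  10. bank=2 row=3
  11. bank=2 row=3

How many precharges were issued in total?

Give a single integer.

Acc 1: bank1 row0 -> MISS (open row0); precharges=0
Acc 2: bank0 row0 -> MISS (open row0); precharges=0
Acc 3: bank2 row0 -> MISS (open row0); precharges=0
Acc 4: bank2 row4 -> MISS (open row4); precharges=1
Acc 5: bank0 row1 -> MISS (open row1); precharges=2
Acc 6: bank0 row4 -> MISS (open row4); precharges=3
Acc 7: bank0 row2 -> MISS (open row2); precharges=4
Acc 8: bank0 row3 -> MISS (open row3); precharges=5
Acc 9: bank2 row1 -> MISS (open row1); precharges=6
Acc 10: bank2 row3 -> MISS (open row3); precharges=7
Acc 11: bank2 row3 -> HIT

Answer: 7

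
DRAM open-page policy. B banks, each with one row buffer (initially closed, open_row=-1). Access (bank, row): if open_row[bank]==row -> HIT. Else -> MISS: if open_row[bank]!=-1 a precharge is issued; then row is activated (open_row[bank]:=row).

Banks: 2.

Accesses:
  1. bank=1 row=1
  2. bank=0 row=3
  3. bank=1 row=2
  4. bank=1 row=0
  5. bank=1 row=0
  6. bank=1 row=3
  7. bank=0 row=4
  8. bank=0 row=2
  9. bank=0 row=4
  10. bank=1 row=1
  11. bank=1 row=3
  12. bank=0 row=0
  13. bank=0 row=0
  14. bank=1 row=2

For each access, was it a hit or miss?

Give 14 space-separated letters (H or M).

Answer: M M M M H M M M M M M M H M

Derivation:
Acc 1: bank1 row1 -> MISS (open row1); precharges=0
Acc 2: bank0 row3 -> MISS (open row3); precharges=0
Acc 3: bank1 row2 -> MISS (open row2); precharges=1
Acc 4: bank1 row0 -> MISS (open row0); precharges=2
Acc 5: bank1 row0 -> HIT
Acc 6: bank1 row3 -> MISS (open row3); precharges=3
Acc 7: bank0 row4 -> MISS (open row4); precharges=4
Acc 8: bank0 row2 -> MISS (open row2); precharges=5
Acc 9: bank0 row4 -> MISS (open row4); precharges=6
Acc 10: bank1 row1 -> MISS (open row1); precharges=7
Acc 11: bank1 row3 -> MISS (open row3); precharges=8
Acc 12: bank0 row0 -> MISS (open row0); precharges=9
Acc 13: bank0 row0 -> HIT
Acc 14: bank1 row2 -> MISS (open row2); precharges=10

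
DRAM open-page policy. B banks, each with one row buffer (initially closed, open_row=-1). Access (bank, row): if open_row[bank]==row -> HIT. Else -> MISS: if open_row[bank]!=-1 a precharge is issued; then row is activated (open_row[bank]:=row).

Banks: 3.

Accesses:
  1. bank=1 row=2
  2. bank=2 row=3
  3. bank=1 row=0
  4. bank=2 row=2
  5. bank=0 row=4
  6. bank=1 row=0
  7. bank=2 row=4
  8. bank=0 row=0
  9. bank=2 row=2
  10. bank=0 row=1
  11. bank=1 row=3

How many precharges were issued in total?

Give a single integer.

Answer: 7

Derivation:
Acc 1: bank1 row2 -> MISS (open row2); precharges=0
Acc 2: bank2 row3 -> MISS (open row3); precharges=0
Acc 3: bank1 row0 -> MISS (open row0); precharges=1
Acc 4: bank2 row2 -> MISS (open row2); precharges=2
Acc 5: bank0 row4 -> MISS (open row4); precharges=2
Acc 6: bank1 row0 -> HIT
Acc 7: bank2 row4 -> MISS (open row4); precharges=3
Acc 8: bank0 row0 -> MISS (open row0); precharges=4
Acc 9: bank2 row2 -> MISS (open row2); precharges=5
Acc 10: bank0 row1 -> MISS (open row1); precharges=6
Acc 11: bank1 row3 -> MISS (open row3); precharges=7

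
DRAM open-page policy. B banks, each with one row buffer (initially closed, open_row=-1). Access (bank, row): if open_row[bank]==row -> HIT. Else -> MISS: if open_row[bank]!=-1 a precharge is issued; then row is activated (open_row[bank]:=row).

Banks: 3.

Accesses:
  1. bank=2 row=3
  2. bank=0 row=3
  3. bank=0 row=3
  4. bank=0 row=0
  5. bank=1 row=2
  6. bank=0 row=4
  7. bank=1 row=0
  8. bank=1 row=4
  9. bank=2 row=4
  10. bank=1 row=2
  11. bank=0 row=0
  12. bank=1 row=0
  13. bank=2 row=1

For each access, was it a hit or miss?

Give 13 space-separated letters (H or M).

Answer: M M H M M M M M M M M M M

Derivation:
Acc 1: bank2 row3 -> MISS (open row3); precharges=0
Acc 2: bank0 row3 -> MISS (open row3); precharges=0
Acc 3: bank0 row3 -> HIT
Acc 4: bank0 row0 -> MISS (open row0); precharges=1
Acc 5: bank1 row2 -> MISS (open row2); precharges=1
Acc 6: bank0 row4 -> MISS (open row4); precharges=2
Acc 7: bank1 row0 -> MISS (open row0); precharges=3
Acc 8: bank1 row4 -> MISS (open row4); precharges=4
Acc 9: bank2 row4 -> MISS (open row4); precharges=5
Acc 10: bank1 row2 -> MISS (open row2); precharges=6
Acc 11: bank0 row0 -> MISS (open row0); precharges=7
Acc 12: bank1 row0 -> MISS (open row0); precharges=8
Acc 13: bank2 row1 -> MISS (open row1); precharges=9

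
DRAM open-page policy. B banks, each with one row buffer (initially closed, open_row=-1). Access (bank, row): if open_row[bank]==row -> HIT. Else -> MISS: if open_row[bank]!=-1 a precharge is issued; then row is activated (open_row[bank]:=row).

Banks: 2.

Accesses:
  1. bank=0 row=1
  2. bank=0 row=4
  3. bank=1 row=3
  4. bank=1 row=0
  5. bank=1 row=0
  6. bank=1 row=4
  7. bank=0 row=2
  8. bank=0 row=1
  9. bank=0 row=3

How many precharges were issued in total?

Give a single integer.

Acc 1: bank0 row1 -> MISS (open row1); precharges=0
Acc 2: bank0 row4 -> MISS (open row4); precharges=1
Acc 3: bank1 row3 -> MISS (open row3); precharges=1
Acc 4: bank1 row0 -> MISS (open row0); precharges=2
Acc 5: bank1 row0 -> HIT
Acc 6: bank1 row4 -> MISS (open row4); precharges=3
Acc 7: bank0 row2 -> MISS (open row2); precharges=4
Acc 8: bank0 row1 -> MISS (open row1); precharges=5
Acc 9: bank0 row3 -> MISS (open row3); precharges=6

Answer: 6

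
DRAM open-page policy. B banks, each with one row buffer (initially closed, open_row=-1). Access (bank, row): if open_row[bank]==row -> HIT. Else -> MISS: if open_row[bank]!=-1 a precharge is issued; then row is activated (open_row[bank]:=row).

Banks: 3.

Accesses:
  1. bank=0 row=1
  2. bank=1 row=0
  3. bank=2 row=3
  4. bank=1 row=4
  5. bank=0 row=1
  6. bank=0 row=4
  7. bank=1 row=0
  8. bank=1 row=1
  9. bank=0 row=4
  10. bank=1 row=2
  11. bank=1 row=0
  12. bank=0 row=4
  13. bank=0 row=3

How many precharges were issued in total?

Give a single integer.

Acc 1: bank0 row1 -> MISS (open row1); precharges=0
Acc 2: bank1 row0 -> MISS (open row0); precharges=0
Acc 3: bank2 row3 -> MISS (open row3); precharges=0
Acc 4: bank1 row4 -> MISS (open row4); precharges=1
Acc 5: bank0 row1 -> HIT
Acc 6: bank0 row4 -> MISS (open row4); precharges=2
Acc 7: bank1 row0 -> MISS (open row0); precharges=3
Acc 8: bank1 row1 -> MISS (open row1); precharges=4
Acc 9: bank0 row4 -> HIT
Acc 10: bank1 row2 -> MISS (open row2); precharges=5
Acc 11: bank1 row0 -> MISS (open row0); precharges=6
Acc 12: bank0 row4 -> HIT
Acc 13: bank0 row3 -> MISS (open row3); precharges=7

Answer: 7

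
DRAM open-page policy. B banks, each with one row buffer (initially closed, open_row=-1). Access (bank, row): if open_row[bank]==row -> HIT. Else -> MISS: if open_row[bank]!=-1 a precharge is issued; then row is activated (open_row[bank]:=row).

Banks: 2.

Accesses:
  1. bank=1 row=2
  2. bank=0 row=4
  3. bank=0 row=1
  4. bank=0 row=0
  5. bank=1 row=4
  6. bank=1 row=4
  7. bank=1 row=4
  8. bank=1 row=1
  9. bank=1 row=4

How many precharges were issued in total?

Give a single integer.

Answer: 5

Derivation:
Acc 1: bank1 row2 -> MISS (open row2); precharges=0
Acc 2: bank0 row4 -> MISS (open row4); precharges=0
Acc 3: bank0 row1 -> MISS (open row1); precharges=1
Acc 4: bank0 row0 -> MISS (open row0); precharges=2
Acc 5: bank1 row4 -> MISS (open row4); precharges=3
Acc 6: bank1 row4 -> HIT
Acc 7: bank1 row4 -> HIT
Acc 8: bank1 row1 -> MISS (open row1); precharges=4
Acc 9: bank1 row4 -> MISS (open row4); precharges=5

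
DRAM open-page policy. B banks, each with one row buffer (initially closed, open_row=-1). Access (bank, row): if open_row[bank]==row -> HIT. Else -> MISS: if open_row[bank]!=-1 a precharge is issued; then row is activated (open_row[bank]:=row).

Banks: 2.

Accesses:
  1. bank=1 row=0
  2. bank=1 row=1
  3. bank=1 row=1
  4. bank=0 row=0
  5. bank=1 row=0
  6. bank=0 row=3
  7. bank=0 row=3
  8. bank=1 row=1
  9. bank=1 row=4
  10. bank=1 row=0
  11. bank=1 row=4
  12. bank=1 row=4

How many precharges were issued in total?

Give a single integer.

Acc 1: bank1 row0 -> MISS (open row0); precharges=0
Acc 2: bank1 row1 -> MISS (open row1); precharges=1
Acc 3: bank1 row1 -> HIT
Acc 4: bank0 row0 -> MISS (open row0); precharges=1
Acc 5: bank1 row0 -> MISS (open row0); precharges=2
Acc 6: bank0 row3 -> MISS (open row3); precharges=3
Acc 7: bank0 row3 -> HIT
Acc 8: bank1 row1 -> MISS (open row1); precharges=4
Acc 9: bank1 row4 -> MISS (open row4); precharges=5
Acc 10: bank1 row0 -> MISS (open row0); precharges=6
Acc 11: bank1 row4 -> MISS (open row4); precharges=7
Acc 12: bank1 row4 -> HIT

Answer: 7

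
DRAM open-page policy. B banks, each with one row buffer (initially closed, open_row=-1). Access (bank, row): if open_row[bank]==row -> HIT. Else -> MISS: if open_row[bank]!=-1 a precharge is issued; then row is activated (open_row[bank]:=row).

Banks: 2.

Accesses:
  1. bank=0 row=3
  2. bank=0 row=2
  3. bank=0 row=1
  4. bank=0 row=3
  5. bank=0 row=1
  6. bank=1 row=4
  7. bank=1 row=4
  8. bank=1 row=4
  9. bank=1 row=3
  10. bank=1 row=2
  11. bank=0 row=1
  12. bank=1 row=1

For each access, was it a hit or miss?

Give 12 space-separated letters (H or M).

Answer: M M M M M M H H M M H M

Derivation:
Acc 1: bank0 row3 -> MISS (open row3); precharges=0
Acc 2: bank0 row2 -> MISS (open row2); precharges=1
Acc 3: bank0 row1 -> MISS (open row1); precharges=2
Acc 4: bank0 row3 -> MISS (open row3); precharges=3
Acc 5: bank0 row1 -> MISS (open row1); precharges=4
Acc 6: bank1 row4 -> MISS (open row4); precharges=4
Acc 7: bank1 row4 -> HIT
Acc 8: bank1 row4 -> HIT
Acc 9: bank1 row3 -> MISS (open row3); precharges=5
Acc 10: bank1 row2 -> MISS (open row2); precharges=6
Acc 11: bank0 row1 -> HIT
Acc 12: bank1 row1 -> MISS (open row1); precharges=7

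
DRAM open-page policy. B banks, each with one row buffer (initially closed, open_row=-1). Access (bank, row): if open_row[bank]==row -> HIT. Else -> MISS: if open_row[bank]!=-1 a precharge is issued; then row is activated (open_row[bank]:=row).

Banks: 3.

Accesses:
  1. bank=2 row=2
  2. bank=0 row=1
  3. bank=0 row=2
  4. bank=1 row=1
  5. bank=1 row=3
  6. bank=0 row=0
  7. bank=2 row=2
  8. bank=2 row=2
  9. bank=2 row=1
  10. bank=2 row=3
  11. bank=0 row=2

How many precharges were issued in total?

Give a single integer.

Answer: 6

Derivation:
Acc 1: bank2 row2 -> MISS (open row2); precharges=0
Acc 2: bank0 row1 -> MISS (open row1); precharges=0
Acc 3: bank0 row2 -> MISS (open row2); precharges=1
Acc 4: bank1 row1 -> MISS (open row1); precharges=1
Acc 5: bank1 row3 -> MISS (open row3); precharges=2
Acc 6: bank0 row0 -> MISS (open row0); precharges=3
Acc 7: bank2 row2 -> HIT
Acc 8: bank2 row2 -> HIT
Acc 9: bank2 row1 -> MISS (open row1); precharges=4
Acc 10: bank2 row3 -> MISS (open row3); precharges=5
Acc 11: bank0 row2 -> MISS (open row2); precharges=6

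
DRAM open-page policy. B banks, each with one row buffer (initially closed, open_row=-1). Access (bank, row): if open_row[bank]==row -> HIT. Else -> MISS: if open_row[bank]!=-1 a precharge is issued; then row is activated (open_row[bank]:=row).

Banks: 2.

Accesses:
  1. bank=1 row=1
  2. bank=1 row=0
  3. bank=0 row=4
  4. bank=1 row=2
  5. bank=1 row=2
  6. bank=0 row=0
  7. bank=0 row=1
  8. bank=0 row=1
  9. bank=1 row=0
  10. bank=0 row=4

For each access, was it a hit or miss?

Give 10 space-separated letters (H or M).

Acc 1: bank1 row1 -> MISS (open row1); precharges=0
Acc 2: bank1 row0 -> MISS (open row0); precharges=1
Acc 3: bank0 row4 -> MISS (open row4); precharges=1
Acc 4: bank1 row2 -> MISS (open row2); precharges=2
Acc 5: bank1 row2 -> HIT
Acc 6: bank0 row0 -> MISS (open row0); precharges=3
Acc 7: bank0 row1 -> MISS (open row1); precharges=4
Acc 8: bank0 row1 -> HIT
Acc 9: bank1 row0 -> MISS (open row0); precharges=5
Acc 10: bank0 row4 -> MISS (open row4); precharges=6

Answer: M M M M H M M H M M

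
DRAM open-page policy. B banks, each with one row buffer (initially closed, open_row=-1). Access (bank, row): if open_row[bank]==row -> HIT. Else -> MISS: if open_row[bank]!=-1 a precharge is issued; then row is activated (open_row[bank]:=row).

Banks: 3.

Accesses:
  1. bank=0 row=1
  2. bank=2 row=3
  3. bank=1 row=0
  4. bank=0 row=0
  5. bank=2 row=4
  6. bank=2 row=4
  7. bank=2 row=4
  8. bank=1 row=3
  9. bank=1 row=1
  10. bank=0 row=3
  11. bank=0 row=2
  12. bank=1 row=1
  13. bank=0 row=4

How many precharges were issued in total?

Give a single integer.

Acc 1: bank0 row1 -> MISS (open row1); precharges=0
Acc 2: bank2 row3 -> MISS (open row3); precharges=0
Acc 3: bank1 row0 -> MISS (open row0); precharges=0
Acc 4: bank0 row0 -> MISS (open row0); precharges=1
Acc 5: bank2 row4 -> MISS (open row4); precharges=2
Acc 6: bank2 row4 -> HIT
Acc 7: bank2 row4 -> HIT
Acc 8: bank1 row3 -> MISS (open row3); precharges=3
Acc 9: bank1 row1 -> MISS (open row1); precharges=4
Acc 10: bank0 row3 -> MISS (open row3); precharges=5
Acc 11: bank0 row2 -> MISS (open row2); precharges=6
Acc 12: bank1 row1 -> HIT
Acc 13: bank0 row4 -> MISS (open row4); precharges=7

Answer: 7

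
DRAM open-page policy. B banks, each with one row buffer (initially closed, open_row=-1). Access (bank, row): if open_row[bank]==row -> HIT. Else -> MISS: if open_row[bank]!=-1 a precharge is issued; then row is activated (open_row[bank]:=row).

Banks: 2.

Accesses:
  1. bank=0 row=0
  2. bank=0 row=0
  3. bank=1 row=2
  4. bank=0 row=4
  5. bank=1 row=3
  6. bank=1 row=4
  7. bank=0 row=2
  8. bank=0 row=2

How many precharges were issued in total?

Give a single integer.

Acc 1: bank0 row0 -> MISS (open row0); precharges=0
Acc 2: bank0 row0 -> HIT
Acc 3: bank1 row2 -> MISS (open row2); precharges=0
Acc 4: bank0 row4 -> MISS (open row4); precharges=1
Acc 5: bank1 row3 -> MISS (open row3); precharges=2
Acc 6: bank1 row4 -> MISS (open row4); precharges=3
Acc 7: bank0 row2 -> MISS (open row2); precharges=4
Acc 8: bank0 row2 -> HIT

Answer: 4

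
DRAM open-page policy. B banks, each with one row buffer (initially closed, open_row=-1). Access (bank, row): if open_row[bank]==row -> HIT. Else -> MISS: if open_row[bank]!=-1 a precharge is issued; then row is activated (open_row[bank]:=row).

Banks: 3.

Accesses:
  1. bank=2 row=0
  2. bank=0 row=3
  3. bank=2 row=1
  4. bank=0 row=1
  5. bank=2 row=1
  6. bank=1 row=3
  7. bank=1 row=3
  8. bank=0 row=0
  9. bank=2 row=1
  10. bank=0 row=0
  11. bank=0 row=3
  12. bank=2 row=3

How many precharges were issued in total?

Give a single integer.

Answer: 5

Derivation:
Acc 1: bank2 row0 -> MISS (open row0); precharges=0
Acc 2: bank0 row3 -> MISS (open row3); precharges=0
Acc 3: bank2 row1 -> MISS (open row1); precharges=1
Acc 4: bank0 row1 -> MISS (open row1); precharges=2
Acc 5: bank2 row1 -> HIT
Acc 6: bank1 row3 -> MISS (open row3); precharges=2
Acc 7: bank1 row3 -> HIT
Acc 8: bank0 row0 -> MISS (open row0); precharges=3
Acc 9: bank2 row1 -> HIT
Acc 10: bank0 row0 -> HIT
Acc 11: bank0 row3 -> MISS (open row3); precharges=4
Acc 12: bank2 row3 -> MISS (open row3); precharges=5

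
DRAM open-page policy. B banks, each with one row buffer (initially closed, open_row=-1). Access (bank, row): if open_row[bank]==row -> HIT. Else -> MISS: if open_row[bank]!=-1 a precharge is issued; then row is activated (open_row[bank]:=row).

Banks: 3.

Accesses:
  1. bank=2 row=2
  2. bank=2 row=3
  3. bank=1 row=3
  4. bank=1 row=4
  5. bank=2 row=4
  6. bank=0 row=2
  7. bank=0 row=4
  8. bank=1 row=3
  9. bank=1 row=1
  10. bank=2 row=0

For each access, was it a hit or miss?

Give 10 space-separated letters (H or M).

Answer: M M M M M M M M M M

Derivation:
Acc 1: bank2 row2 -> MISS (open row2); precharges=0
Acc 2: bank2 row3 -> MISS (open row3); precharges=1
Acc 3: bank1 row3 -> MISS (open row3); precharges=1
Acc 4: bank1 row4 -> MISS (open row4); precharges=2
Acc 5: bank2 row4 -> MISS (open row4); precharges=3
Acc 6: bank0 row2 -> MISS (open row2); precharges=3
Acc 7: bank0 row4 -> MISS (open row4); precharges=4
Acc 8: bank1 row3 -> MISS (open row3); precharges=5
Acc 9: bank1 row1 -> MISS (open row1); precharges=6
Acc 10: bank2 row0 -> MISS (open row0); precharges=7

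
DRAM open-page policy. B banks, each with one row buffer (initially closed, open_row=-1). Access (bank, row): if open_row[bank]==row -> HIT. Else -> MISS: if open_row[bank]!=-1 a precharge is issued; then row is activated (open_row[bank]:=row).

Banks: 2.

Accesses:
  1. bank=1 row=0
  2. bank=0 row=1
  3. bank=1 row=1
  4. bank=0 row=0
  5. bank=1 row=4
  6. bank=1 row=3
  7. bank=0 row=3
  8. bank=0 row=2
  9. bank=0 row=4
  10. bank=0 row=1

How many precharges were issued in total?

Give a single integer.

Acc 1: bank1 row0 -> MISS (open row0); precharges=0
Acc 2: bank0 row1 -> MISS (open row1); precharges=0
Acc 3: bank1 row1 -> MISS (open row1); precharges=1
Acc 4: bank0 row0 -> MISS (open row0); precharges=2
Acc 5: bank1 row4 -> MISS (open row4); precharges=3
Acc 6: bank1 row3 -> MISS (open row3); precharges=4
Acc 7: bank0 row3 -> MISS (open row3); precharges=5
Acc 8: bank0 row2 -> MISS (open row2); precharges=6
Acc 9: bank0 row4 -> MISS (open row4); precharges=7
Acc 10: bank0 row1 -> MISS (open row1); precharges=8

Answer: 8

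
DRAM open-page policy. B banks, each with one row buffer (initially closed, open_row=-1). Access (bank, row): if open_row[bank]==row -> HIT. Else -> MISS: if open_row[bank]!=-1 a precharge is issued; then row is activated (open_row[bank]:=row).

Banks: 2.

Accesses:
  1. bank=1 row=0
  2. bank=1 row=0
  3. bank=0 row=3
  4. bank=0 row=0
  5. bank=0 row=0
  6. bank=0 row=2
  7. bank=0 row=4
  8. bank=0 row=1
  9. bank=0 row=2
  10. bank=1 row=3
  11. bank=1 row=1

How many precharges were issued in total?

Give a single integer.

Acc 1: bank1 row0 -> MISS (open row0); precharges=0
Acc 2: bank1 row0 -> HIT
Acc 3: bank0 row3 -> MISS (open row3); precharges=0
Acc 4: bank0 row0 -> MISS (open row0); precharges=1
Acc 5: bank0 row0 -> HIT
Acc 6: bank0 row2 -> MISS (open row2); precharges=2
Acc 7: bank0 row4 -> MISS (open row4); precharges=3
Acc 8: bank0 row1 -> MISS (open row1); precharges=4
Acc 9: bank0 row2 -> MISS (open row2); precharges=5
Acc 10: bank1 row3 -> MISS (open row3); precharges=6
Acc 11: bank1 row1 -> MISS (open row1); precharges=7

Answer: 7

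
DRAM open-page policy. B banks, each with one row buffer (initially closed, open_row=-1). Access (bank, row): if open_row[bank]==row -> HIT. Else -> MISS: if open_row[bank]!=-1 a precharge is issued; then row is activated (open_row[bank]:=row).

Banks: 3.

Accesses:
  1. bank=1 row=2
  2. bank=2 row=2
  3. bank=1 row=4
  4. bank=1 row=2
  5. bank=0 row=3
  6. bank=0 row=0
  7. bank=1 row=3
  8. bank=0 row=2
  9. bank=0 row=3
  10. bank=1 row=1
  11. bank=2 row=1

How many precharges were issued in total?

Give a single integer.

Acc 1: bank1 row2 -> MISS (open row2); precharges=0
Acc 2: bank2 row2 -> MISS (open row2); precharges=0
Acc 3: bank1 row4 -> MISS (open row4); precharges=1
Acc 4: bank1 row2 -> MISS (open row2); precharges=2
Acc 5: bank0 row3 -> MISS (open row3); precharges=2
Acc 6: bank0 row0 -> MISS (open row0); precharges=3
Acc 7: bank1 row3 -> MISS (open row3); precharges=4
Acc 8: bank0 row2 -> MISS (open row2); precharges=5
Acc 9: bank0 row3 -> MISS (open row3); precharges=6
Acc 10: bank1 row1 -> MISS (open row1); precharges=7
Acc 11: bank2 row1 -> MISS (open row1); precharges=8

Answer: 8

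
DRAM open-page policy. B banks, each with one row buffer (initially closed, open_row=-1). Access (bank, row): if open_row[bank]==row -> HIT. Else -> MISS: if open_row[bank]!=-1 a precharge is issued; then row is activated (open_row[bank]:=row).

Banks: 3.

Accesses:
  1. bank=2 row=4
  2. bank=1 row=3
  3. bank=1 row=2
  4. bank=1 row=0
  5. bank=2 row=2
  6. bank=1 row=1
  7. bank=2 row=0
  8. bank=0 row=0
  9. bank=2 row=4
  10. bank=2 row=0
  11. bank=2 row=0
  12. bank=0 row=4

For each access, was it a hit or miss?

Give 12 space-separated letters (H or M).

Answer: M M M M M M M M M M H M

Derivation:
Acc 1: bank2 row4 -> MISS (open row4); precharges=0
Acc 2: bank1 row3 -> MISS (open row3); precharges=0
Acc 3: bank1 row2 -> MISS (open row2); precharges=1
Acc 4: bank1 row0 -> MISS (open row0); precharges=2
Acc 5: bank2 row2 -> MISS (open row2); precharges=3
Acc 6: bank1 row1 -> MISS (open row1); precharges=4
Acc 7: bank2 row0 -> MISS (open row0); precharges=5
Acc 8: bank0 row0 -> MISS (open row0); precharges=5
Acc 9: bank2 row4 -> MISS (open row4); precharges=6
Acc 10: bank2 row0 -> MISS (open row0); precharges=7
Acc 11: bank2 row0 -> HIT
Acc 12: bank0 row4 -> MISS (open row4); precharges=8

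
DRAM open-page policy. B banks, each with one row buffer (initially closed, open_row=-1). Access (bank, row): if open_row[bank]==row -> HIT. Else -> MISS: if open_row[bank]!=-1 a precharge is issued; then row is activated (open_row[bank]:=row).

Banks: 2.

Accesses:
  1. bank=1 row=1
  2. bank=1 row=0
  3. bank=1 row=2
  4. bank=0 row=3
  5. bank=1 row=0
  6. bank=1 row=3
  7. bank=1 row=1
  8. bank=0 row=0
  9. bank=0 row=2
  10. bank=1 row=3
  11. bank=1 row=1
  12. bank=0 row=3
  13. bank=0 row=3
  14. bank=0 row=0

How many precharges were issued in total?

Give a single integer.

Answer: 11

Derivation:
Acc 1: bank1 row1 -> MISS (open row1); precharges=0
Acc 2: bank1 row0 -> MISS (open row0); precharges=1
Acc 3: bank1 row2 -> MISS (open row2); precharges=2
Acc 4: bank0 row3 -> MISS (open row3); precharges=2
Acc 5: bank1 row0 -> MISS (open row0); precharges=3
Acc 6: bank1 row3 -> MISS (open row3); precharges=4
Acc 7: bank1 row1 -> MISS (open row1); precharges=5
Acc 8: bank0 row0 -> MISS (open row0); precharges=6
Acc 9: bank0 row2 -> MISS (open row2); precharges=7
Acc 10: bank1 row3 -> MISS (open row3); precharges=8
Acc 11: bank1 row1 -> MISS (open row1); precharges=9
Acc 12: bank0 row3 -> MISS (open row3); precharges=10
Acc 13: bank0 row3 -> HIT
Acc 14: bank0 row0 -> MISS (open row0); precharges=11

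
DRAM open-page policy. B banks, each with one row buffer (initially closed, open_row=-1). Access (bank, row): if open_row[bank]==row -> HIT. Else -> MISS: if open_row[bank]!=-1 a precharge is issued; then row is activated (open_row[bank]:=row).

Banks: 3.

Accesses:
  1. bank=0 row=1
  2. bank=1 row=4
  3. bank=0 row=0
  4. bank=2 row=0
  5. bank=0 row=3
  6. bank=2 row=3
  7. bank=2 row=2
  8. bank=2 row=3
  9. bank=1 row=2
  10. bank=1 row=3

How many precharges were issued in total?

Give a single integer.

Acc 1: bank0 row1 -> MISS (open row1); precharges=0
Acc 2: bank1 row4 -> MISS (open row4); precharges=0
Acc 3: bank0 row0 -> MISS (open row0); precharges=1
Acc 4: bank2 row0 -> MISS (open row0); precharges=1
Acc 5: bank0 row3 -> MISS (open row3); precharges=2
Acc 6: bank2 row3 -> MISS (open row3); precharges=3
Acc 7: bank2 row2 -> MISS (open row2); precharges=4
Acc 8: bank2 row3 -> MISS (open row3); precharges=5
Acc 9: bank1 row2 -> MISS (open row2); precharges=6
Acc 10: bank1 row3 -> MISS (open row3); precharges=7

Answer: 7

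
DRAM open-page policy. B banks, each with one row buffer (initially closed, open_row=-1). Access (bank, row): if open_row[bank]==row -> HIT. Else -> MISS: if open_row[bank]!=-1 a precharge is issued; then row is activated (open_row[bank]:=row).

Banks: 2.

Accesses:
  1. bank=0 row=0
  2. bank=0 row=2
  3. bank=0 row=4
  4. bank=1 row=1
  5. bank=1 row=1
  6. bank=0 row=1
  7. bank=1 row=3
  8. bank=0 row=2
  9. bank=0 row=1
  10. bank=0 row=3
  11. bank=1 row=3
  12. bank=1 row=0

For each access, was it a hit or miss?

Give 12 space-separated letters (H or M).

Answer: M M M M H M M M M M H M

Derivation:
Acc 1: bank0 row0 -> MISS (open row0); precharges=0
Acc 2: bank0 row2 -> MISS (open row2); precharges=1
Acc 3: bank0 row4 -> MISS (open row4); precharges=2
Acc 4: bank1 row1 -> MISS (open row1); precharges=2
Acc 5: bank1 row1 -> HIT
Acc 6: bank0 row1 -> MISS (open row1); precharges=3
Acc 7: bank1 row3 -> MISS (open row3); precharges=4
Acc 8: bank0 row2 -> MISS (open row2); precharges=5
Acc 9: bank0 row1 -> MISS (open row1); precharges=6
Acc 10: bank0 row3 -> MISS (open row3); precharges=7
Acc 11: bank1 row3 -> HIT
Acc 12: bank1 row0 -> MISS (open row0); precharges=8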